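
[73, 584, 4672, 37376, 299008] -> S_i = 73*8^i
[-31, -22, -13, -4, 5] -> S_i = -31 + 9*i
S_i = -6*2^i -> [-6, -12, -24, -48, -96]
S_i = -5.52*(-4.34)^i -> [-5.52, 23.96, -103.97, 451.24, -1958.38]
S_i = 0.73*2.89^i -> [0.73, 2.11, 6.1, 17.62, 50.92]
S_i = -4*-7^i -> [-4, 28, -196, 1372, -9604]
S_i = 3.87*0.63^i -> [3.87, 2.44, 1.54, 0.97, 0.61]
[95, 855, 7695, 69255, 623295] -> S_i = 95*9^i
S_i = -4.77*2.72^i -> [-4.77, -12.97, -35.29, -95.99, -261.09]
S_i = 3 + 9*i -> [3, 12, 21, 30, 39]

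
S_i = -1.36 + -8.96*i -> [-1.36, -10.32, -19.28, -28.24, -37.2]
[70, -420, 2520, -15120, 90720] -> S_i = 70*-6^i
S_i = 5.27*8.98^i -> [5.27, 47.32, 424.97, 3816.27, 34270.15]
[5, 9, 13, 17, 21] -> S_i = 5 + 4*i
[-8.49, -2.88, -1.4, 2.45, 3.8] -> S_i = Random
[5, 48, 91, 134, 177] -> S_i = 5 + 43*i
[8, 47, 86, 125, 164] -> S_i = 8 + 39*i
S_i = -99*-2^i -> [-99, 198, -396, 792, -1584]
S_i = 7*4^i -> [7, 28, 112, 448, 1792]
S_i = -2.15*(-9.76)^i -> [-2.15, 20.98, -204.8, 1998.89, -19509.12]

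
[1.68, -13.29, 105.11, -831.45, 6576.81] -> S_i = 1.68*(-7.91)^i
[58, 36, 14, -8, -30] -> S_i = 58 + -22*i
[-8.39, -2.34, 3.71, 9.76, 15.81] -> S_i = -8.39 + 6.05*i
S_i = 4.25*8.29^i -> [4.25, 35.23, 292.08, 2421.32, 20072.76]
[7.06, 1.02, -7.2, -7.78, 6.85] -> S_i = Random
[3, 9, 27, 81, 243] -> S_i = 3*3^i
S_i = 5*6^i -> [5, 30, 180, 1080, 6480]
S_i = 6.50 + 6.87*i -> [6.5, 13.37, 20.24, 27.11, 33.98]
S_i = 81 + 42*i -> [81, 123, 165, 207, 249]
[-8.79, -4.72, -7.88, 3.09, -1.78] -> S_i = Random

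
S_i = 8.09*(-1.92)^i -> [8.09, -15.53, 29.82, -57.26, 109.94]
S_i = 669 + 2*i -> [669, 671, 673, 675, 677]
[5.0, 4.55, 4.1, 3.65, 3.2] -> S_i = 5.00 + -0.45*i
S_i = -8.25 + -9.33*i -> [-8.25, -17.58, -26.91, -36.24, -45.57]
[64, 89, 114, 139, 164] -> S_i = 64 + 25*i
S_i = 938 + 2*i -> [938, 940, 942, 944, 946]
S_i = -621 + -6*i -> [-621, -627, -633, -639, -645]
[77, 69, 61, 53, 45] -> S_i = 77 + -8*i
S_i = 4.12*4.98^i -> [4.12, 20.52, 102.18, 508.84, 2534.05]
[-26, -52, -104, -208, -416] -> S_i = -26*2^i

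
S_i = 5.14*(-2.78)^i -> [5.14, -14.29, 39.72, -110.43, 307.0]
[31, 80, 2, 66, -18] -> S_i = Random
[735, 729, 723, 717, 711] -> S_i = 735 + -6*i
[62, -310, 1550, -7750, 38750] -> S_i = 62*-5^i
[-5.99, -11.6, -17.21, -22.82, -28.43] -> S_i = -5.99 + -5.61*i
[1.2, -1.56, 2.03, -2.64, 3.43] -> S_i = 1.20*(-1.30)^i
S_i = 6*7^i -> [6, 42, 294, 2058, 14406]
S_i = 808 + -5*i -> [808, 803, 798, 793, 788]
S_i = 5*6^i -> [5, 30, 180, 1080, 6480]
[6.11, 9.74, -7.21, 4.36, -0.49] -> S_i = Random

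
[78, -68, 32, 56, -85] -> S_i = Random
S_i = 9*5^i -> [9, 45, 225, 1125, 5625]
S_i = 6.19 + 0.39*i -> [6.19, 6.58, 6.97, 7.36, 7.75]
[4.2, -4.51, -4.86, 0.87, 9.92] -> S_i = Random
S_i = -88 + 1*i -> [-88, -87, -86, -85, -84]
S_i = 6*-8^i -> [6, -48, 384, -3072, 24576]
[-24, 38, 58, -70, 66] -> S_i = Random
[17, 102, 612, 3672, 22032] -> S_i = 17*6^i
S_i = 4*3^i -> [4, 12, 36, 108, 324]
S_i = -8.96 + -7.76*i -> [-8.96, -16.72, -24.48, -32.24, -40.0]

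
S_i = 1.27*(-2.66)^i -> [1.27, -3.38, 8.99, -23.9, 63.58]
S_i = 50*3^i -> [50, 150, 450, 1350, 4050]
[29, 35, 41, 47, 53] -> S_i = 29 + 6*i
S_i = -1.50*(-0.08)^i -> [-1.5, 0.12, -0.01, 0.0, -0.0]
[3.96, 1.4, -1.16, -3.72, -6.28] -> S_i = 3.96 + -2.56*i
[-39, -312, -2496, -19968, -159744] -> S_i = -39*8^i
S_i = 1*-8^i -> [1, -8, 64, -512, 4096]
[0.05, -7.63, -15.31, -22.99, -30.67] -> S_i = 0.05 + -7.68*i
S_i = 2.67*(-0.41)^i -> [2.67, -1.09, 0.45, -0.18, 0.08]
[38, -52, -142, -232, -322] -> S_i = 38 + -90*i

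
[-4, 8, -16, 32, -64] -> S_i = -4*-2^i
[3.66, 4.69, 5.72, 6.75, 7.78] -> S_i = 3.66 + 1.03*i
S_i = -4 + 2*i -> [-4, -2, 0, 2, 4]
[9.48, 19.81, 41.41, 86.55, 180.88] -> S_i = 9.48*2.09^i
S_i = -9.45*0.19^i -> [-9.45, -1.8, -0.34, -0.06, -0.01]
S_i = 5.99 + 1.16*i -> [5.99, 7.15, 8.31, 9.47, 10.63]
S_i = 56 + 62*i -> [56, 118, 180, 242, 304]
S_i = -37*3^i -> [-37, -111, -333, -999, -2997]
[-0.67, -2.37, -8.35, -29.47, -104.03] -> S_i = -0.67*3.53^i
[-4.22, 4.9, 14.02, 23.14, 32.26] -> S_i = -4.22 + 9.12*i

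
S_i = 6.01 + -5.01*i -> [6.01, 1.0, -4.01, -9.02, -14.03]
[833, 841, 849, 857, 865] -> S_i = 833 + 8*i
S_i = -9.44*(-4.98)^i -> [-9.44, 47.01, -234.12, 1165.9, -5806.16]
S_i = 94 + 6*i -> [94, 100, 106, 112, 118]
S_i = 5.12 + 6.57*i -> [5.12, 11.69, 18.26, 24.83, 31.4]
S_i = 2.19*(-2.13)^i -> [2.19, -4.66, 9.94, -21.16, 45.08]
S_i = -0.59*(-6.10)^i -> [-0.59, 3.6, -21.95, 133.92, -816.9]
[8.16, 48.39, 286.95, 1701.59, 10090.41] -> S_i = 8.16*5.93^i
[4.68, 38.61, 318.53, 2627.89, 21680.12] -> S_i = 4.68*8.25^i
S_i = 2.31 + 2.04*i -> [2.31, 4.35, 6.39, 8.43, 10.47]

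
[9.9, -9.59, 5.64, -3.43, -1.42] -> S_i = Random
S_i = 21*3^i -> [21, 63, 189, 567, 1701]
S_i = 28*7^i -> [28, 196, 1372, 9604, 67228]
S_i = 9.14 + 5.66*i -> [9.14, 14.8, 20.46, 26.12, 31.78]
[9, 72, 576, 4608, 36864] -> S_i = 9*8^i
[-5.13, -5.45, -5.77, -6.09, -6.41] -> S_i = -5.13 + -0.32*i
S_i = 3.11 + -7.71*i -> [3.11, -4.6, -12.31, -20.02, -27.73]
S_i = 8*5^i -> [8, 40, 200, 1000, 5000]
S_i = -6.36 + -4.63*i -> [-6.36, -10.99, -15.62, -20.25, -24.88]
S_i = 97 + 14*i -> [97, 111, 125, 139, 153]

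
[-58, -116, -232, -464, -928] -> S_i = -58*2^i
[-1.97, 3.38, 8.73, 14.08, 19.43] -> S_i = -1.97 + 5.35*i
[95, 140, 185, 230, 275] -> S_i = 95 + 45*i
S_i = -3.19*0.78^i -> [-3.19, -2.49, -1.94, -1.51, -1.18]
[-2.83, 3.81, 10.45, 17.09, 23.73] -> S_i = -2.83 + 6.64*i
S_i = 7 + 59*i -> [7, 66, 125, 184, 243]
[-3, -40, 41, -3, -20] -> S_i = Random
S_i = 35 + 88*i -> [35, 123, 211, 299, 387]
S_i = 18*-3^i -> [18, -54, 162, -486, 1458]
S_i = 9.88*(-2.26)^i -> [9.88, -22.33, 50.46, -114.05, 257.75]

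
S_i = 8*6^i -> [8, 48, 288, 1728, 10368]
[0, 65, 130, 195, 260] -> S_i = 0 + 65*i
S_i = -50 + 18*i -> [-50, -32, -14, 4, 22]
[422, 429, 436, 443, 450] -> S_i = 422 + 7*i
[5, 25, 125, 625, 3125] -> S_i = 5*5^i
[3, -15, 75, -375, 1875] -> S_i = 3*-5^i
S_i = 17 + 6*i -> [17, 23, 29, 35, 41]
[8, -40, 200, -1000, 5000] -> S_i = 8*-5^i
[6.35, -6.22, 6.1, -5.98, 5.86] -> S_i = 6.35*(-0.98)^i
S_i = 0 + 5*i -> [0, 5, 10, 15, 20]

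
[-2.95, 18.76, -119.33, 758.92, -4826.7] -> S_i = -2.95*(-6.36)^i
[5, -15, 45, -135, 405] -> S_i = 5*-3^i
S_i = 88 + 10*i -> [88, 98, 108, 118, 128]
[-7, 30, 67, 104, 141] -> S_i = -7 + 37*i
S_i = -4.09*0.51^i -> [-4.09, -2.09, -1.06, -0.54, -0.28]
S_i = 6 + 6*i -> [6, 12, 18, 24, 30]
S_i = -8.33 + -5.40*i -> [-8.33, -13.73, -19.13, -24.53, -29.93]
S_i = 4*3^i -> [4, 12, 36, 108, 324]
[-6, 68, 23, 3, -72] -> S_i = Random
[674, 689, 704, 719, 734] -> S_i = 674 + 15*i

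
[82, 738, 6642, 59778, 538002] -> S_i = 82*9^i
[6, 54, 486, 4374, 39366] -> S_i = 6*9^i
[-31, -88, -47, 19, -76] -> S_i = Random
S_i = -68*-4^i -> [-68, 272, -1088, 4352, -17408]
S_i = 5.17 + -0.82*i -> [5.17, 4.35, 3.53, 2.71, 1.89]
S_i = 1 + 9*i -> [1, 10, 19, 28, 37]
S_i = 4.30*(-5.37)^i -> [4.3, -23.09, 124.0, -665.87, 3575.74]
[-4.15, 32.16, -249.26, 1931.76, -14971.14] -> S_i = -4.15*(-7.75)^i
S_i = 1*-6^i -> [1, -6, 36, -216, 1296]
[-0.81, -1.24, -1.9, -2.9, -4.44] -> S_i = -0.81*1.53^i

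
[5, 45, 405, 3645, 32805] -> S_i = 5*9^i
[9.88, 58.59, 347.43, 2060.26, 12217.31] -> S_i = 9.88*5.93^i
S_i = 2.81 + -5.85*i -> [2.81, -3.04, -8.89, -14.74, -20.59]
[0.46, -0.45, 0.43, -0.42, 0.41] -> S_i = 0.46*(-0.97)^i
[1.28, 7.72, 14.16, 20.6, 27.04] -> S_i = 1.28 + 6.44*i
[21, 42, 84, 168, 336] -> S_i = 21*2^i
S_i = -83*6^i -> [-83, -498, -2988, -17928, -107568]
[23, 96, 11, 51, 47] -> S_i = Random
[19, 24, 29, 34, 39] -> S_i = 19 + 5*i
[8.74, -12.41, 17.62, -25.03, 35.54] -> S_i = 8.74*(-1.42)^i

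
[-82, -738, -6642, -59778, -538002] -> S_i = -82*9^i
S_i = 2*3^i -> [2, 6, 18, 54, 162]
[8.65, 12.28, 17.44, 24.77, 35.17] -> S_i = 8.65*1.42^i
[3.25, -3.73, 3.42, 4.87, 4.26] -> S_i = Random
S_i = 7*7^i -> [7, 49, 343, 2401, 16807]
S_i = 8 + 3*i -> [8, 11, 14, 17, 20]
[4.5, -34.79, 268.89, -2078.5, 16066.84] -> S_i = 4.50*(-7.73)^i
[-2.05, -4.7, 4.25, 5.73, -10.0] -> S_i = Random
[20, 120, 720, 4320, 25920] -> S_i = 20*6^i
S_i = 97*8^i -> [97, 776, 6208, 49664, 397312]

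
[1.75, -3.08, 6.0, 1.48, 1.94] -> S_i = Random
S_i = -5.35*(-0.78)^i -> [-5.35, 4.17, -3.25, 2.54, -1.98]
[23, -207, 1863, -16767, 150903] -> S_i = 23*-9^i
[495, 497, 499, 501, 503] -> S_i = 495 + 2*i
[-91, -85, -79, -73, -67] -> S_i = -91 + 6*i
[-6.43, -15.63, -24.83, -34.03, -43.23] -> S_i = -6.43 + -9.20*i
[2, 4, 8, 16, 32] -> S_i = 2*2^i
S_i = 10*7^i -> [10, 70, 490, 3430, 24010]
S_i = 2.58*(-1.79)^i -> [2.58, -4.62, 8.27, -14.8, 26.49]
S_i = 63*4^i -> [63, 252, 1008, 4032, 16128]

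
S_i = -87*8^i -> [-87, -696, -5568, -44544, -356352]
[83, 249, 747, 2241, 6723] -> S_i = 83*3^i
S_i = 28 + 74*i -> [28, 102, 176, 250, 324]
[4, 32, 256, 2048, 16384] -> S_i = 4*8^i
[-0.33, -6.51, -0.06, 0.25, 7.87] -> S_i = Random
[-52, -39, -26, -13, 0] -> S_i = -52 + 13*i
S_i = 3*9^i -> [3, 27, 243, 2187, 19683]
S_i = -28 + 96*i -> [-28, 68, 164, 260, 356]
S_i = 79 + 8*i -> [79, 87, 95, 103, 111]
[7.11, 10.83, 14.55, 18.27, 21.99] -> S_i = 7.11 + 3.72*i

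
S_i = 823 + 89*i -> [823, 912, 1001, 1090, 1179]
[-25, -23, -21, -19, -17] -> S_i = -25 + 2*i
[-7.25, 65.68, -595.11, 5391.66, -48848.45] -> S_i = -7.25*(-9.06)^i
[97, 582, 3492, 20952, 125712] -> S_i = 97*6^i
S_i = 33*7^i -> [33, 231, 1617, 11319, 79233]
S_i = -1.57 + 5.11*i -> [-1.57, 3.54, 8.65, 13.76, 18.87]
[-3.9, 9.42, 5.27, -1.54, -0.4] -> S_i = Random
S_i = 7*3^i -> [7, 21, 63, 189, 567]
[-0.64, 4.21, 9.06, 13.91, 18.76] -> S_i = -0.64 + 4.85*i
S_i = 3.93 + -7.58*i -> [3.93, -3.65, -11.23, -18.81, -26.39]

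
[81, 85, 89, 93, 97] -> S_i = 81 + 4*i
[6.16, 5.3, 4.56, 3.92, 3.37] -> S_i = 6.16*0.86^i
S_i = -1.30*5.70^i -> [-1.3, -7.41, -42.24, -240.75, -1372.28]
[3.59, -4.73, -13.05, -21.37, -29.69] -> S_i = 3.59 + -8.32*i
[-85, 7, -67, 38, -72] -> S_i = Random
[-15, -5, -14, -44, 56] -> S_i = Random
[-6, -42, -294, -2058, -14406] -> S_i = -6*7^i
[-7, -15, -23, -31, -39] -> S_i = -7 + -8*i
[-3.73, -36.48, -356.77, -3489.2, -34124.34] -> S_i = -3.73*9.78^i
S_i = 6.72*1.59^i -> [6.72, 10.68, 16.99, 27.01, 42.95]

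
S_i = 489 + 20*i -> [489, 509, 529, 549, 569]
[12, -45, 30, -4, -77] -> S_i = Random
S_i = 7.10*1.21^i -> [7.1, 8.59, 10.4, 12.58, 15.22]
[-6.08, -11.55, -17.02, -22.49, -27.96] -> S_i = -6.08 + -5.47*i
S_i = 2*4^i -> [2, 8, 32, 128, 512]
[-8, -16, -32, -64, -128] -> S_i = -8*2^i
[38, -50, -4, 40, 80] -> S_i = Random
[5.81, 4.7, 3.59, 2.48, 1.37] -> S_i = 5.81 + -1.11*i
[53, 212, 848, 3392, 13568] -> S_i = 53*4^i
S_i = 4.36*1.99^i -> [4.36, 8.68, 17.27, 34.36, 68.38]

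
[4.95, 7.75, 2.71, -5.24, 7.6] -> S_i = Random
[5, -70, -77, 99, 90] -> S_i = Random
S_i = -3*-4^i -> [-3, 12, -48, 192, -768]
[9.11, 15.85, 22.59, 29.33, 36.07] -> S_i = 9.11 + 6.74*i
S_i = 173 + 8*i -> [173, 181, 189, 197, 205]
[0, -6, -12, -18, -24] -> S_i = 0 + -6*i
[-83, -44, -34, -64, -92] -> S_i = Random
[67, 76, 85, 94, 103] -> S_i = 67 + 9*i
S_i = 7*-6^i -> [7, -42, 252, -1512, 9072]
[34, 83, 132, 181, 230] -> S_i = 34 + 49*i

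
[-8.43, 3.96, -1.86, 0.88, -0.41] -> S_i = -8.43*(-0.47)^i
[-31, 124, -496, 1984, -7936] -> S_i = -31*-4^i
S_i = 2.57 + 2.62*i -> [2.57, 5.19, 7.81, 10.43, 13.05]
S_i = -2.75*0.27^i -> [-2.75, -0.74, -0.2, -0.05, -0.01]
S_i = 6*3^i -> [6, 18, 54, 162, 486]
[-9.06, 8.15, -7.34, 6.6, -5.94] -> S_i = -9.06*(-0.90)^i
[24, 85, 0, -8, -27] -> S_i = Random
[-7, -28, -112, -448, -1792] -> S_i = -7*4^i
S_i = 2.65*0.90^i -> [2.65, 2.38, 2.15, 1.93, 1.74]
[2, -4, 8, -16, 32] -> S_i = 2*-2^i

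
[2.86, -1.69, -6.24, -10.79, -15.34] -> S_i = 2.86 + -4.55*i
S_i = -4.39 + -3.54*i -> [-4.39, -7.93, -11.47, -15.01, -18.55]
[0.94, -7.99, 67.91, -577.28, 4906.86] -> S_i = 0.94*(-8.50)^i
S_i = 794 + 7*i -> [794, 801, 808, 815, 822]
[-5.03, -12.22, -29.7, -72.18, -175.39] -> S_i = -5.03*2.43^i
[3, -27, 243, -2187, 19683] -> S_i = 3*-9^i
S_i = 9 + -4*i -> [9, 5, 1, -3, -7]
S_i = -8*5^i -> [-8, -40, -200, -1000, -5000]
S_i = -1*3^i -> [-1, -3, -9, -27, -81]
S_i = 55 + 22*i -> [55, 77, 99, 121, 143]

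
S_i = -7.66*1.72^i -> [-7.66, -13.18, -22.66, -38.98, -67.04]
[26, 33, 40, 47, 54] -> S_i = 26 + 7*i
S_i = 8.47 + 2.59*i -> [8.47, 11.06, 13.65, 16.24, 18.83]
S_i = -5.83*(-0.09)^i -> [-5.83, 0.52, -0.05, 0.0, -0.0]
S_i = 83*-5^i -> [83, -415, 2075, -10375, 51875]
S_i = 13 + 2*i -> [13, 15, 17, 19, 21]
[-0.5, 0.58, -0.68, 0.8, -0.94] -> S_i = -0.50*(-1.17)^i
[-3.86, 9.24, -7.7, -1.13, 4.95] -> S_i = Random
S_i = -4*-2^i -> [-4, 8, -16, 32, -64]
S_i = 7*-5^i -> [7, -35, 175, -875, 4375]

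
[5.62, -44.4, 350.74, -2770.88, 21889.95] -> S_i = 5.62*(-7.90)^i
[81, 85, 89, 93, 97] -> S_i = 81 + 4*i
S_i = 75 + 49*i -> [75, 124, 173, 222, 271]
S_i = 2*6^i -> [2, 12, 72, 432, 2592]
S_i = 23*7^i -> [23, 161, 1127, 7889, 55223]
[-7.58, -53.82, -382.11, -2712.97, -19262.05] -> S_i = -7.58*7.10^i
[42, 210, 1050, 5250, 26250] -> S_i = 42*5^i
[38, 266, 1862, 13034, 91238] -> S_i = 38*7^i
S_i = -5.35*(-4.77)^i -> [-5.35, 25.52, -121.73, 580.64, -2769.67]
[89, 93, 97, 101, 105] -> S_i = 89 + 4*i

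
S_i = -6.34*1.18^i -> [-6.34, -7.48, -8.83, -10.42, -12.29]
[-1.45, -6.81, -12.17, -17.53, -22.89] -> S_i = -1.45 + -5.36*i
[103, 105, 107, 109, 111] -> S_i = 103 + 2*i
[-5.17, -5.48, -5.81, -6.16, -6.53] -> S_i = -5.17*1.06^i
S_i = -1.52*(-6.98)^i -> [-1.52, 10.61, -74.06, 516.9, -3607.99]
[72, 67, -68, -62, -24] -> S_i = Random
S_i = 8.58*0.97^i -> [8.58, 8.32, 8.07, 7.83, 7.6]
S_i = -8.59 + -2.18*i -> [-8.59, -10.77, -12.95, -15.13, -17.31]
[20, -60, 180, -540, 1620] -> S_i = 20*-3^i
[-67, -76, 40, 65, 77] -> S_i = Random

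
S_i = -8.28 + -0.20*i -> [-8.28, -8.48, -8.68, -8.88, -9.08]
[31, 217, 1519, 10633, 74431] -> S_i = 31*7^i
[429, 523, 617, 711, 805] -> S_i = 429 + 94*i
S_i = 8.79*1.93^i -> [8.79, 16.96, 32.74, 63.19, 121.96]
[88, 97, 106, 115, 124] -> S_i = 88 + 9*i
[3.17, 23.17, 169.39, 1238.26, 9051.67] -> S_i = 3.17*7.31^i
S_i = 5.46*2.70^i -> [5.46, 14.74, 39.8, 107.47, 290.17]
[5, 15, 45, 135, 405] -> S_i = 5*3^i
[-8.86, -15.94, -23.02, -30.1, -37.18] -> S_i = -8.86 + -7.08*i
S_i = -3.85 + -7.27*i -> [-3.85, -11.12, -18.39, -25.66, -32.93]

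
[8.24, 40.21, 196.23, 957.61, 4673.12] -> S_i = 8.24*4.88^i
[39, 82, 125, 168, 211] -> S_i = 39 + 43*i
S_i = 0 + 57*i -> [0, 57, 114, 171, 228]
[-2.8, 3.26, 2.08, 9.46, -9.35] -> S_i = Random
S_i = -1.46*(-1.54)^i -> [-1.46, 2.25, -3.46, 5.33, -8.21]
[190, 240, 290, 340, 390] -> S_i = 190 + 50*i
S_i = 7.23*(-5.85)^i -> [7.23, -42.3, 247.43, -1447.46, 8467.63]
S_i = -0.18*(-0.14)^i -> [-0.18, 0.03, -0.0, 0.0, -0.0]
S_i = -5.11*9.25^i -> [-5.11, -47.27, -437.22, -4044.33, -37410.01]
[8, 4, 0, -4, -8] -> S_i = 8 + -4*i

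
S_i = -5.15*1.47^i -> [-5.15, -7.57, -11.13, -16.36, -24.05]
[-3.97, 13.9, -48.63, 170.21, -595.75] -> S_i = -3.97*(-3.50)^i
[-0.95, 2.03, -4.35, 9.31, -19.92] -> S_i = -0.95*(-2.14)^i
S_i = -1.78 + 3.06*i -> [-1.78, 1.28, 4.34, 7.4, 10.46]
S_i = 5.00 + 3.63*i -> [5.0, 8.63, 12.26, 15.89, 19.52]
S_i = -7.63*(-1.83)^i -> [-7.63, 13.96, -25.55, 46.76, -85.57]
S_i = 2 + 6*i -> [2, 8, 14, 20, 26]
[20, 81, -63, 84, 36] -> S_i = Random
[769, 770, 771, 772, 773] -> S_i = 769 + 1*i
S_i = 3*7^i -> [3, 21, 147, 1029, 7203]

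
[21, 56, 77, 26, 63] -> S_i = Random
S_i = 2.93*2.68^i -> [2.93, 7.85, 21.04, 56.4, 151.15]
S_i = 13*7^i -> [13, 91, 637, 4459, 31213]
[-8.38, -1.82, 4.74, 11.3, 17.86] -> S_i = -8.38 + 6.56*i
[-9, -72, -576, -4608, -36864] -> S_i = -9*8^i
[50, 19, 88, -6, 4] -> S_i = Random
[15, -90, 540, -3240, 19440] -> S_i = 15*-6^i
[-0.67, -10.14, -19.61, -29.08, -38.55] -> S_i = -0.67 + -9.47*i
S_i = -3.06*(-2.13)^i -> [-3.06, 6.52, -13.88, 29.57, -62.99]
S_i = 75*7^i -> [75, 525, 3675, 25725, 180075]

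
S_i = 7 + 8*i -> [7, 15, 23, 31, 39]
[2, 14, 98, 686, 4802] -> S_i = 2*7^i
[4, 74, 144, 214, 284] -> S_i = 4 + 70*i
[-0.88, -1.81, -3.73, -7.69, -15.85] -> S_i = -0.88*2.06^i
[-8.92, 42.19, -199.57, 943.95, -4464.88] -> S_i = -8.92*(-4.73)^i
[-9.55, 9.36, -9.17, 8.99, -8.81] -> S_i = -9.55*(-0.98)^i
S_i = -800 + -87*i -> [-800, -887, -974, -1061, -1148]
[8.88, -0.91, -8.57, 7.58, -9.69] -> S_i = Random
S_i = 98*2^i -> [98, 196, 392, 784, 1568]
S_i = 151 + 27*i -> [151, 178, 205, 232, 259]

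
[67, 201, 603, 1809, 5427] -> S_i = 67*3^i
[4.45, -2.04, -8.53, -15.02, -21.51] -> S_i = 4.45 + -6.49*i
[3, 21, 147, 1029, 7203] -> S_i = 3*7^i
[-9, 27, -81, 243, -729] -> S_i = -9*-3^i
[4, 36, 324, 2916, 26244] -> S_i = 4*9^i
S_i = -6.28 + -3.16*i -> [-6.28, -9.44, -12.6, -15.76, -18.92]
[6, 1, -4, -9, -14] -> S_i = 6 + -5*i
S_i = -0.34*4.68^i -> [-0.34, -1.59, -7.45, -34.85, -163.1]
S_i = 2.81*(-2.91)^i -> [2.81, -8.18, 23.8, -69.24, 201.5]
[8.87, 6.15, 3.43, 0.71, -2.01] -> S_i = 8.87 + -2.72*i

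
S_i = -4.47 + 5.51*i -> [-4.47, 1.04, 6.55, 12.06, 17.57]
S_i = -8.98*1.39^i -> [-8.98, -12.48, -17.35, -24.12, -33.52]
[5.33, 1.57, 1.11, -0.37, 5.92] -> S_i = Random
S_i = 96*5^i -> [96, 480, 2400, 12000, 60000]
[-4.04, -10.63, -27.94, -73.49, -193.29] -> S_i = -4.04*2.63^i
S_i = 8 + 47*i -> [8, 55, 102, 149, 196]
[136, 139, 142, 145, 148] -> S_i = 136 + 3*i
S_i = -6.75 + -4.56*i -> [-6.75, -11.31, -15.87, -20.43, -24.99]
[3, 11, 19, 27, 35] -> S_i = 3 + 8*i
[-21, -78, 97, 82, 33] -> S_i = Random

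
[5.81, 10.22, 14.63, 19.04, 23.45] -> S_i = 5.81 + 4.41*i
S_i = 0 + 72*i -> [0, 72, 144, 216, 288]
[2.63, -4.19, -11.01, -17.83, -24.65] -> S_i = 2.63 + -6.82*i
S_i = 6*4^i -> [6, 24, 96, 384, 1536]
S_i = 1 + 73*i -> [1, 74, 147, 220, 293]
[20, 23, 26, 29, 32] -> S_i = 20 + 3*i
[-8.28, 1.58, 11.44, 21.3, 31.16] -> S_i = -8.28 + 9.86*i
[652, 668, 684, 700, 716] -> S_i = 652 + 16*i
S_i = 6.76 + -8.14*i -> [6.76, -1.38, -9.52, -17.66, -25.8]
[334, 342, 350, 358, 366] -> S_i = 334 + 8*i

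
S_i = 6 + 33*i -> [6, 39, 72, 105, 138]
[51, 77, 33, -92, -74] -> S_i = Random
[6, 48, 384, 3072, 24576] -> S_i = 6*8^i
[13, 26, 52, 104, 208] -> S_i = 13*2^i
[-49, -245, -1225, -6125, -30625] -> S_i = -49*5^i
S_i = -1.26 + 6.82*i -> [-1.26, 5.56, 12.38, 19.2, 26.02]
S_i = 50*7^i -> [50, 350, 2450, 17150, 120050]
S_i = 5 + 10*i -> [5, 15, 25, 35, 45]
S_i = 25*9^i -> [25, 225, 2025, 18225, 164025]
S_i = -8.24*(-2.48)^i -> [-8.24, 20.44, -50.68, 125.68, -311.7]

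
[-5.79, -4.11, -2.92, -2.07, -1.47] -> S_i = -5.79*0.71^i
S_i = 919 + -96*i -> [919, 823, 727, 631, 535]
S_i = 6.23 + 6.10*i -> [6.23, 12.33, 18.43, 24.53, 30.63]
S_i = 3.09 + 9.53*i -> [3.09, 12.62, 22.15, 31.68, 41.21]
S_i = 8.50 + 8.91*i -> [8.5, 17.41, 26.32, 35.23, 44.14]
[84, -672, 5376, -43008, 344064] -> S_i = 84*-8^i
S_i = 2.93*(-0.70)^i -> [2.93, -2.05, 1.44, -1.0, 0.7]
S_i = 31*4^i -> [31, 124, 496, 1984, 7936]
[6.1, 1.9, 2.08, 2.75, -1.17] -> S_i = Random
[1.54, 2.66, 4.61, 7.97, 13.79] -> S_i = 1.54*1.73^i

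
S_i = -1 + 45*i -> [-1, 44, 89, 134, 179]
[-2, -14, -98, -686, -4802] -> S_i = -2*7^i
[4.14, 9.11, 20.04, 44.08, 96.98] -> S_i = 4.14*2.20^i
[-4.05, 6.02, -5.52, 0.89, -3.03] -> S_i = Random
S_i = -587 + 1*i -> [-587, -586, -585, -584, -583]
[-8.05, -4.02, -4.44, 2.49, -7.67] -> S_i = Random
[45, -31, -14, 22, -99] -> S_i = Random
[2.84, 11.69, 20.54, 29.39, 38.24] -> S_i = 2.84 + 8.85*i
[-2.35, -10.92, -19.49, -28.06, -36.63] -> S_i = -2.35 + -8.57*i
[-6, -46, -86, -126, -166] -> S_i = -6 + -40*i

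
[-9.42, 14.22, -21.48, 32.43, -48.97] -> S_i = -9.42*(-1.51)^i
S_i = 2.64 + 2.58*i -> [2.64, 5.22, 7.8, 10.38, 12.96]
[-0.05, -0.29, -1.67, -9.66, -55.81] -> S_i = -0.05*5.78^i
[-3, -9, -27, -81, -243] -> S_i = -3*3^i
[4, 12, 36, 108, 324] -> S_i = 4*3^i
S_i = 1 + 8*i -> [1, 9, 17, 25, 33]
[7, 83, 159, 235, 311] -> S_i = 7 + 76*i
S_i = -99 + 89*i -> [-99, -10, 79, 168, 257]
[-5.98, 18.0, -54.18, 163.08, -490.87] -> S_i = -5.98*(-3.01)^i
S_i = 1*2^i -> [1, 2, 4, 8, 16]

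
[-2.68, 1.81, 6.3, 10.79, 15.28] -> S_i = -2.68 + 4.49*i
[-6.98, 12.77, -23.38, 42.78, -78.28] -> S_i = -6.98*(-1.83)^i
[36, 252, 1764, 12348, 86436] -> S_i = 36*7^i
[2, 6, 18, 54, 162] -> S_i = 2*3^i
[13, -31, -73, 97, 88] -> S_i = Random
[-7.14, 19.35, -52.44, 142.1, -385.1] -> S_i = -7.14*(-2.71)^i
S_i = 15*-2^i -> [15, -30, 60, -120, 240]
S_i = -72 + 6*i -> [-72, -66, -60, -54, -48]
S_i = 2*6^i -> [2, 12, 72, 432, 2592]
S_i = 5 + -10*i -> [5, -5, -15, -25, -35]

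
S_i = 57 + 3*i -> [57, 60, 63, 66, 69]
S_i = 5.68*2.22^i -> [5.68, 12.61, 27.99, 62.15, 137.96]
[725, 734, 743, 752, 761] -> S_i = 725 + 9*i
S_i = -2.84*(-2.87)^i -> [-2.84, 8.15, -23.39, 67.14, -192.68]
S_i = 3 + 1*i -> [3, 4, 5, 6, 7]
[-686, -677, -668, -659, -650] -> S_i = -686 + 9*i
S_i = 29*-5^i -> [29, -145, 725, -3625, 18125]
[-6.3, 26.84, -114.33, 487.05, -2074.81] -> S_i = -6.30*(-4.26)^i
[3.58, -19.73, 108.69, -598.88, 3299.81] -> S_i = 3.58*(-5.51)^i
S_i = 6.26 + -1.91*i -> [6.26, 4.35, 2.44, 0.53, -1.38]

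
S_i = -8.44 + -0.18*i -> [-8.44, -8.62, -8.8, -8.98, -9.16]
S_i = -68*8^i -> [-68, -544, -4352, -34816, -278528]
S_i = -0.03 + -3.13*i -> [-0.03, -3.16, -6.29, -9.42, -12.55]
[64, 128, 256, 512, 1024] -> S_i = 64*2^i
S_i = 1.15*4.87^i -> [1.15, 5.6, 27.27, 132.83, 646.87]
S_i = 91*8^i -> [91, 728, 5824, 46592, 372736]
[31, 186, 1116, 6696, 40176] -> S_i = 31*6^i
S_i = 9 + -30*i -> [9, -21, -51, -81, -111]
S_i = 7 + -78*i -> [7, -71, -149, -227, -305]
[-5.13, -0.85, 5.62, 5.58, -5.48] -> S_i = Random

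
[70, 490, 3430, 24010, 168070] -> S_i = 70*7^i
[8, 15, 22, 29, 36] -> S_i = 8 + 7*i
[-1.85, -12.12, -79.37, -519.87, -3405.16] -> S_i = -1.85*6.55^i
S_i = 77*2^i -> [77, 154, 308, 616, 1232]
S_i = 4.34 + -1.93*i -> [4.34, 2.41, 0.48, -1.45, -3.38]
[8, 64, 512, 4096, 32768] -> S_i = 8*8^i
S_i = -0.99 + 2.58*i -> [-0.99, 1.59, 4.17, 6.75, 9.33]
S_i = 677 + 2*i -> [677, 679, 681, 683, 685]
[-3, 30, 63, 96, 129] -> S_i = -3 + 33*i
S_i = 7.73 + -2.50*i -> [7.73, 5.23, 2.73, 0.23, -2.27]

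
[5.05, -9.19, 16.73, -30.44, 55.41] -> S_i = 5.05*(-1.82)^i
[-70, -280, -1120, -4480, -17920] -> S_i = -70*4^i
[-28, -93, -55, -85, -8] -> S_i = Random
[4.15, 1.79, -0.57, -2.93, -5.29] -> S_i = 4.15 + -2.36*i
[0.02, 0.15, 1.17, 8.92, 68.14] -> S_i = 0.02*7.64^i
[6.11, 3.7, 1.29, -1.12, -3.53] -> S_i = 6.11 + -2.41*i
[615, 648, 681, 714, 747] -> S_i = 615 + 33*i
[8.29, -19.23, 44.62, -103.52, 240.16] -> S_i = 8.29*(-2.32)^i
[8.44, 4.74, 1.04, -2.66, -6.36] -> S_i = 8.44 + -3.70*i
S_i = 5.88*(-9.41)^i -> [5.88, -55.33, 520.66, -4899.44, 46103.7]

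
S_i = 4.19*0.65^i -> [4.19, 2.72, 1.77, 1.15, 0.75]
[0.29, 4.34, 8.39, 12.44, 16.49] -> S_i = 0.29 + 4.05*i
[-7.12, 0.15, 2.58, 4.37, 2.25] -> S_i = Random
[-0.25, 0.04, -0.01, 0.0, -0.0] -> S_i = -0.25*(-0.15)^i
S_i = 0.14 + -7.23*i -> [0.14, -7.09, -14.32, -21.55, -28.78]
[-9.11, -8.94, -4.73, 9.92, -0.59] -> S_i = Random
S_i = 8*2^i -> [8, 16, 32, 64, 128]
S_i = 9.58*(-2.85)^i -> [9.58, -27.3, 77.81, -221.77, 632.04]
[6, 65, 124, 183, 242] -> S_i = 6 + 59*i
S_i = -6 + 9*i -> [-6, 3, 12, 21, 30]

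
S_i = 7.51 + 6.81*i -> [7.51, 14.32, 21.13, 27.94, 34.75]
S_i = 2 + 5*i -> [2, 7, 12, 17, 22]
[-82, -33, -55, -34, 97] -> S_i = Random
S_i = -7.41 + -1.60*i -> [-7.41, -9.01, -10.61, -12.21, -13.81]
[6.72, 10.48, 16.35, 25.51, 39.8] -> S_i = 6.72*1.56^i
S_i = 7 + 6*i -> [7, 13, 19, 25, 31]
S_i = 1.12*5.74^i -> [1.12, 6.43, 36.9, 211.81, 1215.81]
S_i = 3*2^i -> [3, 6, 12, 24, 48]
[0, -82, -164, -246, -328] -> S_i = 0 + -82*i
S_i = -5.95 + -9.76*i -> [-5.95, -15.71, -25.47, -35.23, -44.99]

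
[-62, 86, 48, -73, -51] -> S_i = Random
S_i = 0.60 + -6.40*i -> [0.6, -5.8, -12.2, -18.6, -25.0]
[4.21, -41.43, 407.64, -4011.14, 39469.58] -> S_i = 4.21*(-9.84)^i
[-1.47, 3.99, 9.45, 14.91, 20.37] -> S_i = -1.47 + 5.46*i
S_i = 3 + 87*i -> [3, 90, 177, 264, 351]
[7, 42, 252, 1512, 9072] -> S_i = 7*6^i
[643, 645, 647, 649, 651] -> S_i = 643 + 2*i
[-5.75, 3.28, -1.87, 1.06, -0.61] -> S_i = -5.75*(-0.57)^i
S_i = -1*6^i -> [-1, -6, -36, -216, -1296]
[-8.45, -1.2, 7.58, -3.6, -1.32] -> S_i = Random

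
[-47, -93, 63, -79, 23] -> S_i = Random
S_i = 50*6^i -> [50, 300, 1800, 10800, 64800]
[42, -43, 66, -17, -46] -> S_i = Random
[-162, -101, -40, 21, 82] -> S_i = -162 + 61*i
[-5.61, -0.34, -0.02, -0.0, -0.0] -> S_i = -5.61*0.06^i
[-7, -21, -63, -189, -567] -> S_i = -7*3^i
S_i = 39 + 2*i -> [39, 41, 43, 45, 47]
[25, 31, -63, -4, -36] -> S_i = Random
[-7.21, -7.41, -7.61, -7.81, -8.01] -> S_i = -7.21 + -0.20*i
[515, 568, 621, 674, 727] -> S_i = 515 + 53*i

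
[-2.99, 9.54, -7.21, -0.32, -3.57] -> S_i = Random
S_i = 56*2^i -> [56, 112, 224, 448, 896]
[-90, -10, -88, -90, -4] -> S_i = Random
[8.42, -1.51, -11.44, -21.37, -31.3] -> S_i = 8.42 + -9.93*i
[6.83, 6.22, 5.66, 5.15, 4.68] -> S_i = 6.83*0.91^i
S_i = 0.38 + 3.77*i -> [0.38, 4.15, 7.92, 11.69, 15.46]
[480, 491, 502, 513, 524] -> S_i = 480 + 11*i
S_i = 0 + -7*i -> [0, -7, -14, -21, -28]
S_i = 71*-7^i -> [71, -497, 3479, -24353, 170471]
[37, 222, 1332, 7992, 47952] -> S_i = 37*6^i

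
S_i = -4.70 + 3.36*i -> [-4.7, -1.34, 2.02, 5.38, 8.74]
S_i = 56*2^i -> [56, 112, 224, 448, 896]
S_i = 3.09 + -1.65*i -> [3.09, 1.44, -0.21, -1.86, -3.51]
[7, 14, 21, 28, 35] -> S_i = 7 + 7*i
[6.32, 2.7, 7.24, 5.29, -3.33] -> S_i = Random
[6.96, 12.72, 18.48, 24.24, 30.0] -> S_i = 6.96 + 5.76*i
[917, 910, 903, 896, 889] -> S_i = 917 + -7*i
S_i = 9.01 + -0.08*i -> [9.01, 8.93, 8.85, 8.77, 8.69]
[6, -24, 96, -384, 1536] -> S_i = 6*-4^i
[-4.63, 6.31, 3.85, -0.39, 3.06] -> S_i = Random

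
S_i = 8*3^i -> [8, 24, 72, 216, 648]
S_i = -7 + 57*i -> [-7, 50, 107, 164, 221]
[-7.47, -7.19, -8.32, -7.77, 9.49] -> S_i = Random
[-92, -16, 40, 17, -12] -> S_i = Random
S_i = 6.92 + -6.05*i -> [6.92, 0.87, -5.18, -11.23, -17.28]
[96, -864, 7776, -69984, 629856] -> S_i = 96*-9^i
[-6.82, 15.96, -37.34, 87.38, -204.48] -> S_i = -6.82*(-2.34)^i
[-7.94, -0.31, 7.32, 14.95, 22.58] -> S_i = -7.94 + 7.63*i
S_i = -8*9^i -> [-8, -72, -648, -5832, -52488]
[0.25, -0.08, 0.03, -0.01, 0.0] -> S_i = 0.25*(-0.32)^i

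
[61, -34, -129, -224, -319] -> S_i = 61 + -95*i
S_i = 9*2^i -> [9, 18, 36, 72, 144]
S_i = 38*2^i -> [38, 76, 152, 304, 608]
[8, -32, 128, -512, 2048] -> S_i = 8*-4^i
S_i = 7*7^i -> [7, 49, 343, 2401, 16807]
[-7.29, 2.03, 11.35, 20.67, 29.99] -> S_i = -7.29 + 9.32*i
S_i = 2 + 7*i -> [2, 9, 16, 23, 30]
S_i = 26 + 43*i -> [26, 69, 112, 155, 198]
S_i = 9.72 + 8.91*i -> [9.72, 18.63, 27.54, 36.45, 45.36]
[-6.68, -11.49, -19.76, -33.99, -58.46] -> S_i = -6.68*1.72^i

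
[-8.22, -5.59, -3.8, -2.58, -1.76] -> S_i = -8.22*0.68^i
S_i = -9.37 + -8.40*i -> [-9.37, -17.77, -26.17, -34.57, -42.97]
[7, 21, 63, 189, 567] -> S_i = 7*3^i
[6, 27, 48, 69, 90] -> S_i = 6 + 21*i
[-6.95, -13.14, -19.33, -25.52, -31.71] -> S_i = -6.95 + -6.19*i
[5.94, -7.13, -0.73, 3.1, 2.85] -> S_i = Random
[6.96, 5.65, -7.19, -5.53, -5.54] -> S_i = Random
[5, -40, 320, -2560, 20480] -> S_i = 5*-8^i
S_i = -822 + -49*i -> [-822, -871, -920, -969, -1018]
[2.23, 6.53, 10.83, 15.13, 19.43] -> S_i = 2.23 + 4.30*i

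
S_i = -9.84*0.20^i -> [-9.84, -1.97, -0.39, -0.08, -0.02]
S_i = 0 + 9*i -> [0, 9, 18, 27, 36]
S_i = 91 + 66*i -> [91, 157, 223, 289, 355]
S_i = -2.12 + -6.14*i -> [-2.12, -8.26, -14.4, -20.54, -26.68]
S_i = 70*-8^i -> [70, -560, 4480, -35840, 286720]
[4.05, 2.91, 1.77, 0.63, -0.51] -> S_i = 4.05 + -1.14*i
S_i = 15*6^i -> [15, 90, 540, 3240, 19440]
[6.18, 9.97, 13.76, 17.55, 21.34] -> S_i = 6.18 + 3.79*i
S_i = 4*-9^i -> [4, -36, 324, -2916, 26244]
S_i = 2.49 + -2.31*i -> [2.49, 0.18, -2.13, -4.44, -6.75]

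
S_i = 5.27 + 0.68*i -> [5.27, 5.95, 6.63, 7.31, 7.99]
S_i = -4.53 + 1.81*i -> [-4.53, -2.72, -0.91, 0.9, 2.71]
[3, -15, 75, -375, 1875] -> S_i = 3*-5^i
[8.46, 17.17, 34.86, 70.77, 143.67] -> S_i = 8.46*2.03^i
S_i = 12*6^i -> [12, 72, 432, 2592, 15552]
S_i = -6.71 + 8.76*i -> [-6.71, 2.05, 10.81, 19.57, 28.33]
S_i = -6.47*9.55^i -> [-6.47, -61.79, -590.08, -5635.27, -53816.79]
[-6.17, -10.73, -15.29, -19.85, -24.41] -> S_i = -6.17 + -4.56*i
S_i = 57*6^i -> [57, 342, 2052, 12312, 73872]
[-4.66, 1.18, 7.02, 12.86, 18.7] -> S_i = -4.66 + 5.84*i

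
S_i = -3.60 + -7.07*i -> [-3.6, -10.67, -17.74, -24.81, -31.88]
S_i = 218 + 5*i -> [218, 223, 228, 233, 238]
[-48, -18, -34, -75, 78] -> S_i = Random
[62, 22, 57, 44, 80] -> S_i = Random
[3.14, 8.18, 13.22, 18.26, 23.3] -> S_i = 3.14 + 5.04*i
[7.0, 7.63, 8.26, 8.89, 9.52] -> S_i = 7.00 + 0.63*i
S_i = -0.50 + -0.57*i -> [-0.5, -1.07, -1.64, -2.21, -2.78]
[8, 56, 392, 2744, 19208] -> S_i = 8*7^i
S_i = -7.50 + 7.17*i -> [-7.5, -0.33, 6.84, 14.01, 21.18]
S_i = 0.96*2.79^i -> [0.96, 2.68, 7.47, 20.85, 58.17]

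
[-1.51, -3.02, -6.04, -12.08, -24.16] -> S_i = -1.51*2.00^i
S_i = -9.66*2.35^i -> [-9.66, -22.7, -53.35, -125.37, -294.61]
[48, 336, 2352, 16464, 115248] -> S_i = 48*7^i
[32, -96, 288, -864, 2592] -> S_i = 32*-3^i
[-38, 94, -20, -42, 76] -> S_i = Random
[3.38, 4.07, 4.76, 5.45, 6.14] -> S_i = 3.38 + 0.69*i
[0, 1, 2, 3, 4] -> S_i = 0 + 1*i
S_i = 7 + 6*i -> [7, 13, 19, 25, 31]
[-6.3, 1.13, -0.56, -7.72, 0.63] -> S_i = Random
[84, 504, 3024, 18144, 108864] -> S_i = 84*6^i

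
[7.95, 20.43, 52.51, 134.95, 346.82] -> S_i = 7.95*2.57^i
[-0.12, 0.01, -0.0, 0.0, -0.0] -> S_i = -0.12*(-0.07)^i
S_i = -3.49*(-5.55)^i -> [-3.49, 19.37, -107.5, 596.63, -3311.29]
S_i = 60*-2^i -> [60, -120, 240, -480, 960]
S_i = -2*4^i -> [-2, -8, -32, -128, -512]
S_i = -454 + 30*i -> [-454, -424, -394, -364, -334]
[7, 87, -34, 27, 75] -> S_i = Random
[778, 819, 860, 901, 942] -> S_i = 778 + 41*i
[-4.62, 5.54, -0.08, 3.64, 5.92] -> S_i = Random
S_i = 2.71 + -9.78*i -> [2.71, -7.07, -16.85, -26.63, -36.41]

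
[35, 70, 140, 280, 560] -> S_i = 35*2^i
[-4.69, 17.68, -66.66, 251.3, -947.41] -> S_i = -4.69*(-3.77)^i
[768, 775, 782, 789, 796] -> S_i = 768 + 7*i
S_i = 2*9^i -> [2, 18, 162, 1458, 13122]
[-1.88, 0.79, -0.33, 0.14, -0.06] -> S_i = -1.88*(-0.42)^i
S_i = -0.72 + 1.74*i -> [-0.72, 1.02, 2.76, 4.5, 6.24]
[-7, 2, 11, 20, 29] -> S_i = -7 + 9*i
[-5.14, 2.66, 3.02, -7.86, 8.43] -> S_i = Random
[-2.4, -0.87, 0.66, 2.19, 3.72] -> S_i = -2.40 + 1.53*i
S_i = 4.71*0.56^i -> [4.71, 2.64, 1.48, 0.83, 0.46]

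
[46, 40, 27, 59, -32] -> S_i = Random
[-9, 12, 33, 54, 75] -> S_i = -9 + 21*i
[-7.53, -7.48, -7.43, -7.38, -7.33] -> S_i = -7.53 + 0.05*i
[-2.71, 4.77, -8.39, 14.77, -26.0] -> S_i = -2.71*(-1.76)^i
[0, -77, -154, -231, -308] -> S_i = 0 + -77*i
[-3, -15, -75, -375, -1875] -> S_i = -3*5^i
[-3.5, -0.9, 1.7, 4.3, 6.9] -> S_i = -3.50 + 2.60*i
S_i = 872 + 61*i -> [872, 933, 994, 1055, 1116]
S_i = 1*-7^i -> [1, -7, 49, -343, 2401]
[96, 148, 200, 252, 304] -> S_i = 96 + 52*i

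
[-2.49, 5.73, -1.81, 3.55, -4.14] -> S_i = Random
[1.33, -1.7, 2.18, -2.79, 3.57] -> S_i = 1.33*(-1.28)^i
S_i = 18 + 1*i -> [18, 19, 20, 21, 22]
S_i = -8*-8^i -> [-8, 64, -512, 4096, -32768]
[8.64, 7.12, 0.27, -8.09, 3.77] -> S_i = Random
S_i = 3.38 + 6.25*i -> [3.38, 9.63, 15.88, 22.13, 28.38]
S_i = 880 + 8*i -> [880, 888, 896, 904, 912]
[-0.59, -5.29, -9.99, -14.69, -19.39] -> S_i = -0.59 + -4.70*i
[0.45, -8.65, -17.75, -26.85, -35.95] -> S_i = 0.45 + -9.10*i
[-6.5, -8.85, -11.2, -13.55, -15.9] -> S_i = -6.50 + -2.35*i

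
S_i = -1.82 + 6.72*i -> [-1.82, 4.9, 11.62, 18.34, 25.06]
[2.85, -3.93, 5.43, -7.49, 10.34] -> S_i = 2.85*(-1.38)^i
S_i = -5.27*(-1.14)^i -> [-5.27, 6.01, -6.85, 7.81, -8.9]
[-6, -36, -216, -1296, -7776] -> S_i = -6*6^i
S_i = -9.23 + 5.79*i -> [-9.23, -3.44, 2.35, 8.14, 13.93]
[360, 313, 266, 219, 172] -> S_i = 360 + -47*i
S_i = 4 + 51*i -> [4, 55, 106, 157, 208]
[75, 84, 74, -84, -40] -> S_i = Random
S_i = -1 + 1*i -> [-1, 0, 1, 2, 3]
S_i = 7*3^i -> [7, 21, 63, 189, 567]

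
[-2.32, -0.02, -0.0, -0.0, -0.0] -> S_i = -2.32*0.01^i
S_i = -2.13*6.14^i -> [-2.13, -13.08, -80.3, -493.04, -3027.28]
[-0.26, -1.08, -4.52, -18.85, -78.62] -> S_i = -0.26*4.17^i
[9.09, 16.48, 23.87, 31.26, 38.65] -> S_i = 9.09 + 7.39*i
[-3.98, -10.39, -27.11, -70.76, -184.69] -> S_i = -3.98*2.61^i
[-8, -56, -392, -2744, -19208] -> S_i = -8*7^i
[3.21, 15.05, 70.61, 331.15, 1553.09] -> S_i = 3.21*4.69^i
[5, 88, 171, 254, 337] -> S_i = 5 + 83*i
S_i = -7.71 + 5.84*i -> [-7.71, -1.87, 3.97, 9.81, 15.65]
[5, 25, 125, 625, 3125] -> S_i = 5*5^i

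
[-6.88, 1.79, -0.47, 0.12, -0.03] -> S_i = -6.88*(-0.26)^i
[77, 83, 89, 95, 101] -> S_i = 77 + 6*i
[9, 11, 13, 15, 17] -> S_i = 9 + 2*i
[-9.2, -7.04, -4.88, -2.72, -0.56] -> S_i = -9.20 + 2.16*i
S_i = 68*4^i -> [68, 272, 1088, 4352, 17408]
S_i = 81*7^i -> [81, 567, 3969, 27783, 194481]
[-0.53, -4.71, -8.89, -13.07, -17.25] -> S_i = -0.53 + -4.18*i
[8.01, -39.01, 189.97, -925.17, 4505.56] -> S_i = 8.01*(-4.87)^i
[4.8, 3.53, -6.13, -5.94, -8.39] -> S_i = Random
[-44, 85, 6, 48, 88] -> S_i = Random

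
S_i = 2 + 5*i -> [2, 7, 12, 17, 22]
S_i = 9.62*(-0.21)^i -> [9.62, -2.02, 0.42, -0.09, 0.02]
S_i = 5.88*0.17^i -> [5.88, 1.0, 0.17, 0.03, 0.0]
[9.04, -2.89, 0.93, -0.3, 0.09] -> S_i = 9.04*(-0.32)^i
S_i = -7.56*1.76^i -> [-7.56, -13.31, -23.42, -41.22, -72.54]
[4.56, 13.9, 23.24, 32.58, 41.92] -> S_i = 4.56 + 9.34*i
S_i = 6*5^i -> [6, 30, 150, 750, 3750]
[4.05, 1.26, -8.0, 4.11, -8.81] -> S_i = Random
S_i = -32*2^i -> [-32, -64, -128, -256, -512]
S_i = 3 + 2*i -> [3, 5, 7, 9, 11]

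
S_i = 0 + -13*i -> [0, -13, -26, -39, -52]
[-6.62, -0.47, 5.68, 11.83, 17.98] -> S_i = -6.62 + 6.15*i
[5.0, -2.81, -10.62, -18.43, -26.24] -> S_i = 5.00 + -7.81*i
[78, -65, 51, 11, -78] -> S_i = Random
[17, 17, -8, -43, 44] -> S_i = Random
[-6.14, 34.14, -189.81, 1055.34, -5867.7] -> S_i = -6.14*(-5.56)^i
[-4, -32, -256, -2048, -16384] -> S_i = -4*8^i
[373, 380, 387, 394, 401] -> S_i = 373 + 7*i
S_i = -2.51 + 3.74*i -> [-2.51, 1.23, 4.97, 8.71, 12.45]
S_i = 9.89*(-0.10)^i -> [9.89, -0.99, 0.1, -0.01, 0.0]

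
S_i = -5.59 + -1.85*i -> [-5.59, -7.44, -9.29, -11.14, -12.99]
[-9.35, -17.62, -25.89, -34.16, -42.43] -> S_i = -9.35 + -8.27*i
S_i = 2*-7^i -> [2, -14, 98, -686, 4802]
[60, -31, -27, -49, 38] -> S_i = Random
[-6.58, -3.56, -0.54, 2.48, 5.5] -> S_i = -6.58 + 3.02*i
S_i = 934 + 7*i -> [934, 941, 948, 955, 962]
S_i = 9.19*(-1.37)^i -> [9.19, -12.59, 17.25, -23.63, 32.37]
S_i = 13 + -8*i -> [13, 5, -3, -11, -19]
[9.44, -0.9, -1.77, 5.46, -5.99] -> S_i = Random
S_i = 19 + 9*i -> [19, 28, 37, 46, 55]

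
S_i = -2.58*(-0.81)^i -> [-2.58, 2.09, -1.69, 1.37, -1.11]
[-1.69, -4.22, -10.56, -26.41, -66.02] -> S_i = -1.69*2.50^i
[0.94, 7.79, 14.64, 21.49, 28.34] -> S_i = 0.94 + 6.85*i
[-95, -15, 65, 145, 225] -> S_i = -95 + 80*i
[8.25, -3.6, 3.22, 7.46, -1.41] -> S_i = Random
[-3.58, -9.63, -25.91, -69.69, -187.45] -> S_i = -3.58*2.69^i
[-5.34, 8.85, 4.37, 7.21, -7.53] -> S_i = Random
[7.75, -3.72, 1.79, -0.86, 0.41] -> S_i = 7.75*(-0.48)^i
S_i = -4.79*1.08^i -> [-4.79, -5.17, -5.59, -6.03, -6.52]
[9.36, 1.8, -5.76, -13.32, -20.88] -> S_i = 9.36 + -7.56*i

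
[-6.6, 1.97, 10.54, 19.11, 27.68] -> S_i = -6.60 + 8.57*i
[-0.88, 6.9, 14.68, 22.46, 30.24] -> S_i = -0.88 + 7.78*i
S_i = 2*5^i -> [2, 10, 50, 250, 1250]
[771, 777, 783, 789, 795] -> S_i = 771 + 6*i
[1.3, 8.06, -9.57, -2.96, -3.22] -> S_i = Random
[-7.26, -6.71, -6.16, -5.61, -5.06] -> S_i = -7.26 + 0.55*i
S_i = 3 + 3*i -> [3, 6, 9, 12, 15]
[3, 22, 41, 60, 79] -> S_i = 3 + 19*i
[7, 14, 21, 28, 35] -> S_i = 7 + 7*i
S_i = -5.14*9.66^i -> [-5.14, -49.65, -479.64, -4633.34, -44758.1]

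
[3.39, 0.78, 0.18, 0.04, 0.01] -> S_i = 3.39*0.23^i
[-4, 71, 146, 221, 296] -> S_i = -4 + 75*i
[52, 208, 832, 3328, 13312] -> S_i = 52*4^i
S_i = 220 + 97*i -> [220, 317, 414, 511, 608]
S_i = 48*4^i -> [48, 192, 768, 3072, 12288]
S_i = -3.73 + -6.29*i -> [-3.73, -10.02, -16.31, -22.6, -28.89]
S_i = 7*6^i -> [7, 42, 252, 1512, 9072]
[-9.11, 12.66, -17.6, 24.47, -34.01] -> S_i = -9.11*(-1.39)^i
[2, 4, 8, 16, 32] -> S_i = 2*2^i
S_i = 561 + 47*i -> [561, 608, 655, 702, 749]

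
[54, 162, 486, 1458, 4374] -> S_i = 54*3^i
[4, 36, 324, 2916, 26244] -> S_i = 4*9^i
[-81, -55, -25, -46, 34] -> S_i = Random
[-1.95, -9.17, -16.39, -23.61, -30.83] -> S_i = -1.95 + -7.22*i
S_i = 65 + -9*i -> [65, 56, 47, 38, 29]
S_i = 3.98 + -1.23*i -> [3.98, 2.75, 1.52, 0.29, -0.94]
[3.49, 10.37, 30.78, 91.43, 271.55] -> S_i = 3.49*2.97^i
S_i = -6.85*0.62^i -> [-6.85, -4.25, -2.63, -1.63, -1.01]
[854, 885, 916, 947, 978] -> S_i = 854 + 31*i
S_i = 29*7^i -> [29, 203, 1421, 9947, 69629]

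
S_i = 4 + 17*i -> [4, 21, 38, 55, 72]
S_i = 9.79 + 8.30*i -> [9.79, 18.09, 26.39, 34.69, 42.99]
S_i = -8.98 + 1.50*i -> [-8.98, -7.48, -5.98, -4.48, -2.98]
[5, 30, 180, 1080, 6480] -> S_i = 5*6^i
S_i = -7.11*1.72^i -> [-7.11, -12.23, -21.03, -36.18, -62.23]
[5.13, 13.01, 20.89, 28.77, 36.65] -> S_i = 5.13 + 7.88*i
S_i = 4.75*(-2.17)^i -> [4.75, -10.31, 22.37, -48.54, 105.33]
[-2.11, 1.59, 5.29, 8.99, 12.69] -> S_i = -2.11 + 3.70*i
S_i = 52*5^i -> [52, 260, 1300, 6500, 32500]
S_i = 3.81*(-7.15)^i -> [3.81, -27.24, 194.78, -1392.65, 9957.47]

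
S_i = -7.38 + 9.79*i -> [-7.38, 2.41, 12.2, 21.99, 31.78]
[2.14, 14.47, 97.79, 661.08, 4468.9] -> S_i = 2.14*6.76^i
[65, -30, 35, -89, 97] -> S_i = Random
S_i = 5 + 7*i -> [5, 12, 19, 26, 33]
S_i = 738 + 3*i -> [738, 741, 744, 747, 750]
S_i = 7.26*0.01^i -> [7.26, 0.07, 0.0, 0.0, 0.0]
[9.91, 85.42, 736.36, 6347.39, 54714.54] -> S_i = 9.91*8.62^i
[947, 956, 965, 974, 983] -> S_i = 947 + 9*i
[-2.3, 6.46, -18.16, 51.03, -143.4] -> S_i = -2.30*(-2.81)^i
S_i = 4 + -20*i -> [4, -16, -36, -56, -76]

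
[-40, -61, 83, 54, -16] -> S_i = Random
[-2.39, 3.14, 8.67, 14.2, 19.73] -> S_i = -2.39 + 5.53*i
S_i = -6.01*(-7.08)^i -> [-6.01, 42.55, -301.26, 2132.92, -15101.06]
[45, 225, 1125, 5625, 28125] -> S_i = 45*5^i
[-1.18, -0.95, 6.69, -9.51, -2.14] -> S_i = Random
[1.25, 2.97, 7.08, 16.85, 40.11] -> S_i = 1.25*2.38^i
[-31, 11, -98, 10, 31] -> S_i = Random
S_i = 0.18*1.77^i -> [0.18, 0.32, 0.56, 1.0, 1.77]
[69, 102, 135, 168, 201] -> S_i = 69 + 33*i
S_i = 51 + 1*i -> [51, 52, 53, 54, 55]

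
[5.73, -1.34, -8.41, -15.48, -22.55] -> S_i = 5.73 + -7.07*i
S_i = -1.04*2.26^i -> [-1.04, -2.35, -5.31, -12.0, -27.13]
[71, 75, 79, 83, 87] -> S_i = 71 + 4*i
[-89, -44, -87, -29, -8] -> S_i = Random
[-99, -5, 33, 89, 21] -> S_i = Random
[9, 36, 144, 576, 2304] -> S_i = 9*4^i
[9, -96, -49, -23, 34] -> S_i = Random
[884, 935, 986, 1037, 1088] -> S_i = 884 + 51*i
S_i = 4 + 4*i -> [4, 8, 12, 16, 20]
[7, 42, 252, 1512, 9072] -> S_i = 7*6^i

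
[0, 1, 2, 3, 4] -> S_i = 0 + 1*i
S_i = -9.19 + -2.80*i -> [-9.19, -11.99, -14.79, -17.59, -20.39]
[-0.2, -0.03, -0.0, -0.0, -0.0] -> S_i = -0.20*0.13^i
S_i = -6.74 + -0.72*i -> [-6.74, -7.46, -8.18, -8.9, -9.62]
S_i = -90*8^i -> [-90, -720, -5760, -46080, -368640]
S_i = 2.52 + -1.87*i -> [2.52, 0.65, -1.22, -3.09, -4.96]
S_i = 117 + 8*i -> [117, 125, 133, 141, 149]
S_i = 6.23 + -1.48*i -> [6.23, 4.75, 3.27, 1.79, 0.31]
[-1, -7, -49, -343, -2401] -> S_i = -1*7^i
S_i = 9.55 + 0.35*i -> [9.55, 9.9, 10.25, 10.6, 10.95]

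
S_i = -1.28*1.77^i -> [-1.28, -2.27, -4.01, -7.1, -12.56]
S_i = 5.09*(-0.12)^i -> [5.09, -0.61, 0.07, -0.01, 0.0]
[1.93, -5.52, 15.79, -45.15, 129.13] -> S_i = 1.93*(-2.86)^i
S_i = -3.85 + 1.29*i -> [-3.85, -2.56, -1.27, 0.02, 1.31]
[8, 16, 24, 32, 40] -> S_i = 8 + 8*i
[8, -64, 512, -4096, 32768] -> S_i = 8*-8^i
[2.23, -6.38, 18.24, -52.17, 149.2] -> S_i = 2.23*(-2.86)^i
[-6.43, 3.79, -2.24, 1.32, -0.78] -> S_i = -6.43*(-0.59)^i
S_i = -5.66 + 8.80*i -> [-5.66, 3.14, 11.94, 20.74, 29.54]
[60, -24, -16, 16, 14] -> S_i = Random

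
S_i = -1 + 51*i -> [-1, 50, 101, 152, 203]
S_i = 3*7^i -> [3, 21, 147, 1029, 7203]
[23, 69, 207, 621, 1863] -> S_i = 23*3^i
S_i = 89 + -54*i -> [89, 35, -19, -73, -127]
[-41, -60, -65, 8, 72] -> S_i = Random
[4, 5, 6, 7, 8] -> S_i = 4 + 1*i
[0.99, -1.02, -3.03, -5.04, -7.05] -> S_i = 0.99 + -2.01*i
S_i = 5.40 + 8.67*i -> [5.4, 14.07, 22.74, 31.41, 40.08]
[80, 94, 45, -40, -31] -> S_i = Random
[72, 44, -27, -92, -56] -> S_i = Random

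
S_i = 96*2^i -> [96, 192, 384, 768, 1536]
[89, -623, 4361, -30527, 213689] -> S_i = 89*-7^i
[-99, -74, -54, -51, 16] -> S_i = Random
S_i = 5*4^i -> [5, 20, 80, 320, 1280]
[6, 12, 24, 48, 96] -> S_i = 6*2^i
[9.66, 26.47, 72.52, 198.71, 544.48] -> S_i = 9.66*2.74^i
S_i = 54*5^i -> [54, 270, 1350, 6750, 33750]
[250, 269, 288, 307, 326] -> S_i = 250 + 19*i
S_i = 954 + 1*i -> [954, 955, 956, 957, 958]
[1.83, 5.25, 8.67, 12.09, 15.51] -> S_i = 1.83 + 3.42*i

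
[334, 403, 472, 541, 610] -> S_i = 334 + 69*i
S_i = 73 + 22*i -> [73, 95, 117, 139, 161]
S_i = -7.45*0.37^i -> [-7.45, -2.76, -1.02, -0.38, -0.14]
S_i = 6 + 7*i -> [6, 13, 20, 27, 34]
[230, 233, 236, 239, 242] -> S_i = 230 + 3*i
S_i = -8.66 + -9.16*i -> [-8.66, -17.82, -26.98, -36.14, -45.3]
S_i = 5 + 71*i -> [5, 76, 147, 218, 289]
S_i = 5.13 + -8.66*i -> [5.13, -3.53, -12.19, -20.85, -29.51]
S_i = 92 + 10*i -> [92, 102, 112, 122, 132]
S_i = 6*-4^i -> [6, -24, 96, -384, 1536]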